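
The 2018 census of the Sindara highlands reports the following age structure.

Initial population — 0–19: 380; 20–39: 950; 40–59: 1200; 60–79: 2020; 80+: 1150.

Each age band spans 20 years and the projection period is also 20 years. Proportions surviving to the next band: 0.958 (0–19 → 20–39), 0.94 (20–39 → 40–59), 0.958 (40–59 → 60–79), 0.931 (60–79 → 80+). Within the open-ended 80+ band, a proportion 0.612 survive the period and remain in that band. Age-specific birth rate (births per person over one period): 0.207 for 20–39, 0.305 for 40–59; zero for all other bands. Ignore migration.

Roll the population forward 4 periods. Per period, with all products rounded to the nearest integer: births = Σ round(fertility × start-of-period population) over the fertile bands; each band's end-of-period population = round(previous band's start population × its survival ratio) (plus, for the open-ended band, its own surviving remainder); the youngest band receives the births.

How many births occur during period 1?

563

Let group 1 be 0–19 through group 5 = 80+.
Period 1.
Births: 950 * 0.207 = 197, 1200 * 0.305 = 366 — total 563
Group 2: 380 * 0.958 = 364
Group 3: 950 * 0.94 = 893
Group 4: 1200 * 0.958 = 1150
Group 5: 2020 * 0.931 + 1150 * 0.612 = 1881 + 704 = 2585
Population now: 0–19=563, 20–39=364, 40–59=893, 60–79=1150, 80+=2585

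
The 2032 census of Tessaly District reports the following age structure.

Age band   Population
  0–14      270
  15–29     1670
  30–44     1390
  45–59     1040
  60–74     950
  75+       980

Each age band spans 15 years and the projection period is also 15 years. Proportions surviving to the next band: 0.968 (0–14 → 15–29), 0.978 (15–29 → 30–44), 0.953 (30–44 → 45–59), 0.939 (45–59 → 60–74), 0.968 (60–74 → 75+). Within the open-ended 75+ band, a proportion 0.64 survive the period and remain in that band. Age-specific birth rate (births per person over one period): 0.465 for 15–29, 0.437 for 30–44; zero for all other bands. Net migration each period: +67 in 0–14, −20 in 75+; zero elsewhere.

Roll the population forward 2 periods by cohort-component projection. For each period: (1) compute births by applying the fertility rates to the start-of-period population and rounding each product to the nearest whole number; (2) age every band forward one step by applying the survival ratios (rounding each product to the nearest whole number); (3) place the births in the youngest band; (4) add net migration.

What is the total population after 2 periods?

7265

Period 1:
Births: 1670 * 0.465 = 777, 1390 * 0.437 = 607 ⇒ total 1384
15–29: 270 * 0.968 = 261
30–44: 1670 * 0.978 = 1633
45–59: 1390 * 0.953 = 1325
60–74: 1040 * 0.939 = 977
75+: 950 * 0.968 + 980 * 0.64 = 920 + 627 = 1547
Net migration: 0–14 + 67 → 1451; 75+ − 20 → 1527
Giving 1451 / 261 / 1633 / 1325 / 977 / 1527.
Period 2:
Births: 261 * 0.465 = 121, 1633 * 0.437 = 714 ⇒ total 835
15–29: 1451 * 0.968 = 1405
30–44: 261 * 0.978 = 255
45–59: 1633 * 0.953 = 1556
60–74: 1325 * 0.939 = 1244
75+: 977 * 0.968 + 1527 * 0.64 = 946 + 977 = 1923
Net migration: 0–14 + 67 → 902; 75+ − 20 → 1903
Giving 902 / 1405 / 255 / 1556 / 1244 / 1903.
Total after period 2: 902 + 1405 + 255 + 1556 + 1244 + 1903 = 7265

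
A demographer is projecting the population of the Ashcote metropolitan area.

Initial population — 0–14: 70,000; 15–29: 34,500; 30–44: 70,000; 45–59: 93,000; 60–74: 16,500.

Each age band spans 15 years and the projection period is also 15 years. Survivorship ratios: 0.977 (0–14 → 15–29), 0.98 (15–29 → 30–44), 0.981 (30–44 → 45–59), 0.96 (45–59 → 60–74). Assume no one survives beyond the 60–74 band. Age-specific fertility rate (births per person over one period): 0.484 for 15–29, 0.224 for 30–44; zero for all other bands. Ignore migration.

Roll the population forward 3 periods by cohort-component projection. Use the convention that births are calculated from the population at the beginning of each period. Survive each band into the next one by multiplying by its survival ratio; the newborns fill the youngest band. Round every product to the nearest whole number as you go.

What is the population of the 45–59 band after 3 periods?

Let group 1 be 0–14 through group 5 = 60–74.
Period 1.
Births: 34500 * 0.484 = 16698  |  70000 * 0.224 = 15680 — total 32378
Group 2: 70000 * 0.977 = 68390
Group 3: 34500 * 0.98 = 33810
Group 4: 70000 * 0.981 = 68670
Group 5: 93000 * 0.96 = 89280
End of period: [32378, 68390, 33810, 68670, 89280]
Period 2.
Births: 68390 * 0.484 = 33101  |  33810 * 0.224 = 7573 — total 40674
Group 2: 32378 * 0.977 = 31633
Group 3: 68390 * 0.98 = 67022
Group 4: 33810 * 0.981 = 33168
Group 5: 68670 * 0.96 = 65923
End of period: [40674, 31633, 67022, 33168, 65923]
Period 3.
Births: 31633 * 0.484 = 15310  |  67022 * 0.224 = 15013 — total 30323
Group 2: 40674 * 0.977 = 39738
Group 3: 31633 * 0.98 = 31000
Group 4: 67022 * 0.981 = 65749
Group 5: 33168 * 0.96 = 31841
End of period: [30323, 39738, 31000, 65749, 31841]

65749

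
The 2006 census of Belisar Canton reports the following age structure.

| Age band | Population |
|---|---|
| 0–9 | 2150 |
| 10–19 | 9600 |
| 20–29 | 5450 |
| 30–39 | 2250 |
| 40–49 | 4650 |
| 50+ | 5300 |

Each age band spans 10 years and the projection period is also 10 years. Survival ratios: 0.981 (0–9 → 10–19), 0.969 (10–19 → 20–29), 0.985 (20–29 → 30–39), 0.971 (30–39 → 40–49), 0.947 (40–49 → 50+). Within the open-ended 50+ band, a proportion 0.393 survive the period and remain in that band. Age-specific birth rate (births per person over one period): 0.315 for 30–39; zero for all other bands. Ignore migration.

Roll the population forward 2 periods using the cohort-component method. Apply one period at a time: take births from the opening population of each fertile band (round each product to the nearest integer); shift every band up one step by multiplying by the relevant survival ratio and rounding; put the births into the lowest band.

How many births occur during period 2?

1691

— Period 1 —
Births: 2250 * 0.315 = 709
10–19: 2150 * 0.981 = 2109
20–29: 9600 * 0.969 = 9302
30–39: 5450 * 0.985 = 5368
40–49: 2250 * 0.971 = 2185
50+: 4650 * 0.947 + 5300 * 0.393 = 4404 + 2083 = 6487
Population now: 0–9=709, 10–19=2109, 20–29=9302, 30–39=5368, 40–49=2185, 50+=6487
— Period 2 —
Births: 5368 * 0.315 = 1691
10–19: 709 * 0.981 = 696
20–29: 2109 * 0.969 = 2044
30–39: 9302 * 0.985 = 9162
40–49: 5368 * 0.971 = 5212
50+: 2185 * 0.947 + 6487 * 0.393 = 2069 + 2549 = 4618
Population now: 0–9=1691, 10–19=696, 20–29=2044, 30–39=9162, 40–49=5212, 50+=4618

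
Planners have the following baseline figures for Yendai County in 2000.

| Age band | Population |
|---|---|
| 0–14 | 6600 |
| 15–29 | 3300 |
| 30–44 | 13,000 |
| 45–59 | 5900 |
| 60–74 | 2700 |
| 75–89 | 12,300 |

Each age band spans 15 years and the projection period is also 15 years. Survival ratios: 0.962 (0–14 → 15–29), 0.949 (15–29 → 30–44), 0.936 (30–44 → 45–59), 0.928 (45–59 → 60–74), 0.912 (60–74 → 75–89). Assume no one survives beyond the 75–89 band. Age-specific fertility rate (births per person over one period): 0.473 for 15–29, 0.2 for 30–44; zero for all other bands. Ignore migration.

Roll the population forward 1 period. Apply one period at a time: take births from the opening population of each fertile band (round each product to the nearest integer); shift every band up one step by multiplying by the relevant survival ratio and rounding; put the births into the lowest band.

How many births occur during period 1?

4161

Call the groups 1 to 6, youngest first.
After projecting period 1:
Births: 3300 * 0.473 = 1561  |  13000 * 0.2 = 2600 → 4161
Group 2: 6600 * 0.962 = 6349
Group 3: 3300 * 0.949 = 3132
Group 4: 13000 * 0.936 = 12168
Group 5: 5900 * 0.928 = 5475
Group 6: 2700 * 0.912 = 2462
End of period: [4161, 6349, 3132, 12168, 5475, 2462]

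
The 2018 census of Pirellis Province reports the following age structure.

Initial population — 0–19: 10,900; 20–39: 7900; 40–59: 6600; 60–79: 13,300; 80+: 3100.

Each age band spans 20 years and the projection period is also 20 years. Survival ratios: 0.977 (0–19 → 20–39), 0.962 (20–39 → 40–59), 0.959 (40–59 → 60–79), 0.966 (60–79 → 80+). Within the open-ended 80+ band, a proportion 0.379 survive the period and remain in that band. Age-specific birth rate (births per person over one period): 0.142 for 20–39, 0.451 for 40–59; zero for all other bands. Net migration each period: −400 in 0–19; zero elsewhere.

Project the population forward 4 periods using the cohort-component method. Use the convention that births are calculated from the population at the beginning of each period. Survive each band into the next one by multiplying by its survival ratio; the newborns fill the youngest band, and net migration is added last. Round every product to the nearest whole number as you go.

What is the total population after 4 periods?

27823

Numbering the groups 1..5 from youngest to oldest:
Period 1:
Births: 7900 * 0.142 = 1122 ; 6600 * 0.451 = 2977 ⇒ total 4099
Group 2: 10900 * 0.977 = 10649
Group 3: 7900 * 0.962 = 7600
Group 4: 6600 * 0.959 = 6329
Group 5: 13300 * 0.966 + 3100 * 0.379 = 12848 + 1175 = 14023
Net migration: Group 1 − 400 → 3699
Population now: 0–19=3699, 20–39=10649, 40–59=7600, 60–79=6329, 80+=14023
Period 2:
Births: 10649 * 0.142 = 1512 ; 7600 * 0.451 = 3428 ⇒ total 4940
Group 2: 3699 * 0.977 = 3614
Group 3: 10649 * 0.962 = 10244
Group 4: 7600 * 0.959 = 7288
Group 5: 6329 * 0.966 + 14023 * 0.379 = 6114 + 5315 = 11429
Net migration: Group 1 − 400 → 4540
Population now: 0–19=4540, 20–39=3614, 40–59=10244, 60–79=7288, 80+=11429
Period 3:
Births: 3614 * 0.142 = 513 ; 10244 * 0.451 = 4620 ⇒ total 5133
Group 2: 4540 * 0.977 = 4436
Group 3: 3614 * 0.962 = 3477
Group 4: 10244 * 0.959 = 9824
Group 5: 7288 * 0.966 + 11429 * 0.379 = 7040 + 4332 = 11372
Net migration: Group 1 − 400 → 4733
Population now: 0–19=4733, 20–39=4436, 40–59=3477, 60–79=9824, 80+=11372
Period 4:
Births: 4436 * 0.142 = 630 ; 3477 * 0.451 = 1568 ⇒ total 2198
Group 2: 4733 * 0.977 = 4624
Group 3: 4436 * 0.962 = 4267
Group 4: 3477 * 0.959 = 3334
Group 5: 9824 * 0.966 + 11372 * 0.379 = 9490 + 4310 = 13800
Net migration: Group 1 − 400 → 1798
Population now: 0–19=1798, 20–39=4624, 40–59=4267, 60–79=3334, 80+=13800
Total after period 4: 1798 + 4624 + 4267 + 3334 + 13800 = 27823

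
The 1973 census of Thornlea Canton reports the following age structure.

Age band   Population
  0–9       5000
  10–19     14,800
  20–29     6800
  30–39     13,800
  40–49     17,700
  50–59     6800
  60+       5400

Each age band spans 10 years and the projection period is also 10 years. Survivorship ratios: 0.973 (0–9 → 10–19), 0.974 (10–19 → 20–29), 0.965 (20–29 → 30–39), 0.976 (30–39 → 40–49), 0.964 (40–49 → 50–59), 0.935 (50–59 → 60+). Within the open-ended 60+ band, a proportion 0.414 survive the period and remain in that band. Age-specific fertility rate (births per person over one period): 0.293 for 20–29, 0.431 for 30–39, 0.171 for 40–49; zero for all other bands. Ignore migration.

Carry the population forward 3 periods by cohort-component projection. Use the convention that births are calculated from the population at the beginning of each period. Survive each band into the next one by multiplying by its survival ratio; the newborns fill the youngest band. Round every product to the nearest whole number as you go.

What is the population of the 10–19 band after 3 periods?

9102

Period 1.
Births: 6800 * 0.293 = 1992  |  13800 * 0.431 = 5948  |  17700 * 0.171 = 3027 → total 10967
10–19: 5000 * 0.973 = 4865
20–29: 14800 * 0.974 = 14415
30–39: 6800 * 0.965 = 6562
40–49: 13800 * 0.976 = 13469
50–59: 17700 * 0.964 = 17063
60+: 6800 * 0.935 + 5400 * 0.414 = 6358 + 2236 = 8594
→ [10967, 4865, 14415, 6562, 13469, 17063, 8594]
Period 2.
Births: 14415 * 0.293 = 4224  |  6562 * 0.431 = 2828  |  13469 * 0.171 = 2303 → total 9355
10–19: 10967 * 0.973 = 10671
20–29: 4865 * 0.974 = 4739
30–39: 14415 * 0.965 = 13910
40–49: 6562 * 0.976 = 6405
50–59: 13469 * 0.964 = 12984
60+: 17063 * 0.935 + 8594 * 0.414 = 15954 + 3558 = 19512
→ [9355, 10671, 4739, 13910, 6405, 12984, 19512]
Period 3.
Births: 4739 * 0.293 = 1389  |  13910 * 0.431 = 5995  |  6405 * 0.171 = 1095 → total 8479
10–19: 9355 * 0.973 = 9102
20–29: 10671 * 0.974 = 10394
30–39: 4739 * 0.965 = 4573
40–49: 13910 * 0.976 = 13576
50–59: 6405 * 0.964 = 6174
60+: 12984 * 0.935 + 19512 * 0.414 = 12140 + 8078 = 20218
→ [8479, 9102, 10394, 4573, 13576, 6174, 20218]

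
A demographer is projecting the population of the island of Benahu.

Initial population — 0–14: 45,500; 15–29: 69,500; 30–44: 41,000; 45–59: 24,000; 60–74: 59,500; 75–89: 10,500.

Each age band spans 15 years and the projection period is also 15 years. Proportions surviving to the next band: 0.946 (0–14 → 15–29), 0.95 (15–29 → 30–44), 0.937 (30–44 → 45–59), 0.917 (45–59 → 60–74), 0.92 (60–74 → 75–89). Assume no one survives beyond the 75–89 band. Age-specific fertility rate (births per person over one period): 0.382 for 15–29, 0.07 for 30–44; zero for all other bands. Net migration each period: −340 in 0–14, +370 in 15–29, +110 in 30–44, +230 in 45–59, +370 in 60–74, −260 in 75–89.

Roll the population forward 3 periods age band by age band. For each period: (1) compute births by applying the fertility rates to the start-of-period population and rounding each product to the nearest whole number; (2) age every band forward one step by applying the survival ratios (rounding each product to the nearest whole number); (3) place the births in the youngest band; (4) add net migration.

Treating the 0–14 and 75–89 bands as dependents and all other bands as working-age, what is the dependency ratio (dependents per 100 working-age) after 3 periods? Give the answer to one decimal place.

Call the bands 1 to 6, youngest first.
Period 1:
Births: 69500 × 0.382 = 26549  |  41000 × 0.07 = 2870 — total 29419
Band 2: 45500 × 0.946 = 43043
Band 3: 69500 × 0.95 = 66025
Band 4: 41000 × 0.937 = 38417
Band 5: 24000 × 0.917 = 22008
Band 6: 59500 × 0.92 = 54740
Net migration: Band 1 − 340 → 29079; Band 2 + 370 → 43413; Band 3 + 110 → 66135; Band 4 + 230 → 38647; Band 5 + 370 → 22378; Band 6 − 260 → 54480
→ [29079, 43413, 66135, 38647, 22378, 54480]
Period 2:
Births: 43413 × 0.382 = 16584  |  66135 × 0.07 = 4629 — total 21213
Band 2: 29079 × 0.946 = 27509
Band 3: 43413 × 0.95 = 41242
Band 4: 66135 × 0.937 = 61968
Band 5: 38647 × 0.917 = 35439
Band 6: 22378 × 0.92 = 20588
Net migration: Band 1 − 340 → 20873; Band 2 + 370 → 27879; Band 3 + 110 → 41352; Band 4 + 230 → 62198; Band 5 + 370 → 35809; Band 6 − 260 → 20328
→ [20873, 27879, 41352, 62198, 35809, 20328]
Period 3:
Births: 27879 × 0.382 = 10650  |  41352 × 0.07 = 2895 — total 13545
Band 2: 20873 × 0.946 = 19746
Band 3: 27879 × 0.95 = 26485
Band 4: 41352 × 0.937 = 38747
Band 5: 62198 × 0.917 = 57036
Band 6: 35809 × 0.92 = 32944
Net migration: Band 1 − 340 → 13205; Band 2 + 370 → 20116; Band 3 + 110 → 26595; Band 4 + 230 → 38977; Band 5 + 370 → 57406; Band 6 − 260 → 32684
→ [13205, 20116, 26595, 38977, 57406, 32684]
Dependents (band 0–14 + band 75–89) = 13205 + 32684 = 45889; working-age = 143094; ratio = 45889/143094 × 100 = 32.1

32.1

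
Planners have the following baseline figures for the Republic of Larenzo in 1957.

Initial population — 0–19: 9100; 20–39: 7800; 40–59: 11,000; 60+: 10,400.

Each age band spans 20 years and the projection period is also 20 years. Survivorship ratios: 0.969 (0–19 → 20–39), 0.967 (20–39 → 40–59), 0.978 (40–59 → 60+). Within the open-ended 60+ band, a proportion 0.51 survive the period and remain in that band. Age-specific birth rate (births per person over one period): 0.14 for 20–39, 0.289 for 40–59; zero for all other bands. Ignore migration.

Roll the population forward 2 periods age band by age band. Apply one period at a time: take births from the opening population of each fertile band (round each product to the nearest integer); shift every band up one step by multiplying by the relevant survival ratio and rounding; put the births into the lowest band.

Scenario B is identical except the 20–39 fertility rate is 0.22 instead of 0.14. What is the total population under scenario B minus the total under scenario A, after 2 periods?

Call the groups 1 to 4, youngest first.
[period 1]
Births: 7800 × 0.14 = 1092 ; 11000 × 0.289 = 3179 ⇒ total 4271
Group 2: 9100 × 0.969 = 8818
Group 3: 7800 × 0.967 = 7543
Group 4: 11000 × 0.978 + 10400 × 0.51 = 10758 + 5304 = 16062
Giving 4271 / 8818 / 7543 / 16062.
[period 2]
Births: 8818 × 0.14 = 1235 ; 7543 × 0.289 = 2180 ⇒ total 3415
Group 2: 4271 × 0.969 = 4139
Group 3: 8818 × 0.967 = 8527
Group 4: 7543 × 0.978 + 16062 × 0.51 = 7377 + 8192 = 15569
Giving 3415 / 4139 / 8527 / 15569.
Scenario A total after 2 periods: 31650
Scenario B projection —
[period 1]
Births: 7800 × 0.22 = 1716 ; 11000 × 0.289 = 3179 ⇒ total 4895
Group 2: 9100 × 0.969 = 8818
Group 3: 7800 × 0.967 = 7543
Group 4: 11000 × 0.978 + 10400 × 0.51 = 10758 + 5304 = 16062
Giving 4895 / 8818 / 7543 / 16062.
[period 2]
Births: 8818 × 0.22 = 1940 ; 7543 × 0.289 = 2180 ⇒ total 4120
Group 2: 4895 × 0.969 = 4743
Group 3: 8818 × 0.967 = 8527
Group 4: 7543 × 0.978 + 16062 × 0.51 = 7377 + 8192 = 15569
Giving 4120 / 4743 / 8527 / 15569.
Scenario B total after 2 periods: 32959
Difference B − A = 32959 − 31650 = 1309

1309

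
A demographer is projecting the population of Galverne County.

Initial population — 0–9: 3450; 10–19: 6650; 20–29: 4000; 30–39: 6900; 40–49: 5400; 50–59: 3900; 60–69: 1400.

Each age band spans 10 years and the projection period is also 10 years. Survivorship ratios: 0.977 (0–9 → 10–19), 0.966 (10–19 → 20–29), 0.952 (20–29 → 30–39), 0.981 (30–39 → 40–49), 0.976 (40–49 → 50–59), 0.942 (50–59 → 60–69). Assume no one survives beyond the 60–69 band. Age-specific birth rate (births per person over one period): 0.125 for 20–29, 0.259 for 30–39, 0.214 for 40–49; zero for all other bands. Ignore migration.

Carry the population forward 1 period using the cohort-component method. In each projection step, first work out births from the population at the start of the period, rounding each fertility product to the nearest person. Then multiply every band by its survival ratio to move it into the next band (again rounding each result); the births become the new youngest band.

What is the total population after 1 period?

Call the groups 1 to 7, youngest first.
— Period 1 —
Births: 4000 × 0.125 = 500 ; 6900 × 0.259 = 1787 ; 5400 × 0.214 = 1156 — total 3443
Group 2: 3450 × 0.977 = 3371
Group 3: 6650 × 0.966 = 6424
Group 4: 4000 × 0.952 = 3808
Group 5: 6900 × 0.981 = 6769
Group 6: 5400 × 0.976 = 5270
Group 7: 3900 × 0.942 = 3674
Giving 3443 / 3371 / 6424 / 3808 / 6769 / 5270 / 3674.
Total after period 1: 3443 + 3371 + 6424 + 3808 + 6769 + 5270 + 3674 = 32759

32759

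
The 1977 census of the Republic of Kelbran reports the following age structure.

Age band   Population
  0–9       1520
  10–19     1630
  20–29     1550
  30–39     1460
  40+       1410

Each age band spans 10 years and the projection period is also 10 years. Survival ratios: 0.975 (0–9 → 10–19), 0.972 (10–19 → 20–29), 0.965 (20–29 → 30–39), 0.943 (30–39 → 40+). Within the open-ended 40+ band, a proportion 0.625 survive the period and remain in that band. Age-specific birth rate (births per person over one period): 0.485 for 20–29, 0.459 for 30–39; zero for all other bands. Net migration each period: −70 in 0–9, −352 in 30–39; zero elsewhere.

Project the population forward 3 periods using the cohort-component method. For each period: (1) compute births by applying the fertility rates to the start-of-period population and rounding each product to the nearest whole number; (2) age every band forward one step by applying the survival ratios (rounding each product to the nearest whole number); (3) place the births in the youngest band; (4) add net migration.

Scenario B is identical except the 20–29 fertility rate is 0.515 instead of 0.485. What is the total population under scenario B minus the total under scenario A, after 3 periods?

134

(Groups numbered youngest = 1 to oldest = 5.)
— Period 1 —
Births: 1550 × 0.485 = 752 ; 1460 × 0.459 = 670 — total 1422
Group 2: 1520 × 0.975 = 1482
Group 3: 1630 × 0.972 = 1584
Group 4: 1550 × 0.965 = 1496
Group 5: 1460 × 0.943 + 1410 × 0.625 = 1377 + 881 = 2258
Net migration: Group 1 − 70 → 1352; Group 4 − 352 → 1144
→ [1352, 1482, 1584, 1144, 2258]
— Period 2 —
Births: 1584 × 0.485 = 768 ; 1144 × 0.459 = 525 — total 1293
Group 2: 1352 × 0.975 = 1318
Group 3: 1482 × 0.972 = 1441
Group 4: 1584 × 0.965 = 1529
Group 5: 1144 × 0.943 + 2258 × 0.625 = 1079 + 1411 = 2490
Net migration: Group 1 − 70 → 1223; Group 4 − 352 → 1177
→ [1223, 1318, 1441, 1177, 2490]
— Period 3 —
Births: 1441 × 0.485 = 699 ; 1177 × 0.459 = 540 — total 1239
Group 2: 1223 × 0.975 = 1192
Group 3: 1318 × 0.972 = 1281
Group 4: 1441 × 0.965 = 1391
Group 5: 1177 × 0.943 + 2490 × 0.625 = 1110 + 1556 = 2666
Net migration: Group 1 − 70 → 1169; Group 4 − 352 → 1039
→ [1169, 1192, 1281, 1039, 2666]
Scenario A total after 3 periods: 7347
Scenario B projection —
— Period 1 —
Births: 1550 × 0.515 = 798 ; 1460 × 0.459 = 670 — total 1468
Group 2: 1520 × 0.975 = 1482
Group 3: 1630 × 0.972 = 1584
Group 4: 1550 × 0.965 = 1496
Group 5: 1460 × 0.943 + 1410 × 0.625 = 1377 + 881 = 2258
Net migration: Group 1 − 70 → 1398; Group 4 − 352 → 1144
→ [1398, 1482, 1584, 1144, 2258]
— Period 2 —
Births: 1584 × 0.515 = 816 ; 1144 × 0.459 = 525 — total 1341
Group 2: 1398 × 0.975 = 1363
Group 3: 1482 × 0.972 = 1441
Group 4: 1584 × 0.965 = 1529
Group 5: 1144 × 0.943 + 2258 × 0.625 = 1079 + 1411 = 2490
Net migration: Group 1 − 70 → 1271; Group 4 − 352 → 1177
→ [1271, 1363, 1441, 1177, 2490]
— Period 3 —
Births: 1441 × 0.515 = 742 ; 1177 × 0.459 = 540 — total 1282
Group 2: 1271 × 0.975 = 1239
Group 3: 1363 × 0.972 = 1325
Group 4: 1441 × 0.965 = 1391
Group 5: 1177 × 0.943 + 2490 × 0.625 = 1110 + 1556 = 2666
Net migration: Group 1 − 70 → 1212; Group 4 − 352 → 1039
→ [1212, 1239, 1325, 1039, 2666]
Scenario B total after 3 periods: 7481
Difference B − A = 7481 − 7347 = 134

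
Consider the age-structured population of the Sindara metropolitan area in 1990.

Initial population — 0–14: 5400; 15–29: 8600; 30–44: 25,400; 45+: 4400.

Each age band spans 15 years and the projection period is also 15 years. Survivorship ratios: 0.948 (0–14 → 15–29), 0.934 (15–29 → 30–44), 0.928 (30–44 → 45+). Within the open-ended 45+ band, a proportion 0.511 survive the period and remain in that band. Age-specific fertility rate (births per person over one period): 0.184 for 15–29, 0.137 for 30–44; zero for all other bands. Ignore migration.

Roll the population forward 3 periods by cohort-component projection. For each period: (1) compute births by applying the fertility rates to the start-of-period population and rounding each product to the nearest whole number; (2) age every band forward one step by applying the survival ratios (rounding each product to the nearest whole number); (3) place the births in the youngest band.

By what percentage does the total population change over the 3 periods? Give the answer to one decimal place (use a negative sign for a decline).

— Period 1 —
Births: 8600 × 0.184 = 1582, 25400 × 0.137 = 3480 → total 5062
15–29: 5400 × 0.948 = 5119
30–44: 8600 × 0.934 = 8032
45+: 25400 × 0.928 + 4400 × 0.511 = 23571 + 2248 = 25819
→ [5062, 5119, 8032, 25819]
— Period 2 —
Births: 5119 × 0.184 = 942, 8032 × 0.137 = 1100 → total 2042
15–29: 5062 × 0.948 = 4799
30–44: 5119 × 0.934 = 4781
45+: 8032 × 0.928 + 25819 × 0.511 = 7454 + 13194 = 20648
→ [2042, 4799, 4781, 20648]
— Period 3 —
Births: 4799 × 0.184 = 883, 4781 × 0.137 = 655 → total 1538
15–29: 2042 × 0.948 = 1936
30–44: 4799 × 0.934 = 4482
45+: 4781 × 0.928 + 20648 × 0.511 = 4437 + 10551 = 14988
→ [1538, 1936, 4482, 14988]
Total: 43800 → 22944; change = -20856; percentage change = -47.6%

-47.6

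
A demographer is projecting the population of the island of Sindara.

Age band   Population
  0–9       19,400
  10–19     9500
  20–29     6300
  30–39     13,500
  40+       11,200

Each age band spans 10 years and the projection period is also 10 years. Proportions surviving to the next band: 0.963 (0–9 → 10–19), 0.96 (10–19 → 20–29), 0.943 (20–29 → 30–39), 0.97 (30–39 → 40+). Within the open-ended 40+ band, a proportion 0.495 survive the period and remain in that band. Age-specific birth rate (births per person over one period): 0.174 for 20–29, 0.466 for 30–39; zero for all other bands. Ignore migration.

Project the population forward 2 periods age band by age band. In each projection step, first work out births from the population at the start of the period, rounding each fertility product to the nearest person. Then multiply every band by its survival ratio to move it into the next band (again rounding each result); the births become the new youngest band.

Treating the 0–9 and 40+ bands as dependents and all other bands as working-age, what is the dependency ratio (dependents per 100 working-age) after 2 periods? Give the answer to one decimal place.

Numbering the groups 1..5 from youngest to oldest:
— Period 1 —
Births: 6300 × 0.174 = 1096  |  13500 × 0.466 = 6291 → 7387
Group 2: 19400 × 0.963 = 18682
Group 3: 9500 × 0.96 = 9120
Group 4: 6300 × 0.943 = 5941
Group 5: 13500 × 0.97 + 11200 × 0.495 = 13095 + 5544 = 18639
Population now: 0–9=7387, 10–19=18682, 20–29=9120, 30–39=5941, 40+=18639
— Period 2 —
Births: 9120 × 0.174 = 1587  |  5941 × 0.466 = 2769 → 4356
Group 2: 7387 × 0.963 = 7114
Group 3: 18682 × 0.96 = 17935
Group 4: 9120 × 0.943 = 8600
Group 5: 5941 × 0.97 + 18639 × 0.495 = 5763 + 9226 = 14989
Population now: 0–9=4356, 10–19=7114, 20–29=17935, 30–39=8600, 40+=14989
Dependents (band 0–9 + band 40+) = 4356 + 14989 = 19345; working-age = 33649; ratio = 19345/33649 × 100 = 57.5

57.5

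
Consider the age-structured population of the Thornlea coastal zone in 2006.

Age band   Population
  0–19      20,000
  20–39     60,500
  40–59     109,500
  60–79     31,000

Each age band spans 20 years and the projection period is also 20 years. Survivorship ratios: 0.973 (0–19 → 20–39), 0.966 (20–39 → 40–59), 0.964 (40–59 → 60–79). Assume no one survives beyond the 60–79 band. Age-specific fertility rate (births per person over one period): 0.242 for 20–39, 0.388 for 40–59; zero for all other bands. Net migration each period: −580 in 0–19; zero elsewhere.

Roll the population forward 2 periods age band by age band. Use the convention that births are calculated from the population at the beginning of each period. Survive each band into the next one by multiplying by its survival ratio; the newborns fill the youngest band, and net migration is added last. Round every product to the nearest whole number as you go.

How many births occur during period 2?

Call the bands 1 to 4, youngest first.
— Period 1 —
Births: 60500 * 0.242 = 14641, 109500 * 0.388 = 42486 → total 57127
Band 2: 20000 * 0.973 = 19460
Band 3: 60500 * 0.966 = 58443
Band 4: 109500 * 0.964 = 105558
Net migration: Band 1 − 580 → 56547
End of period: [56547, 19460, 58443, 105558]
— Period 2 —
Births: 19460 * 0.242 = 4709, 58443 * 0.388 = 22676 → total 27385
Band 2: 56547 * 0.973 = 55020
Band 3: 19460 * 0.966 = 18798
Band 4: 58443 * 0.964 = 56339
Net migration: Band 1 − 580 → 26805
End of period: [26805, 55020, 18798, 56339]

27385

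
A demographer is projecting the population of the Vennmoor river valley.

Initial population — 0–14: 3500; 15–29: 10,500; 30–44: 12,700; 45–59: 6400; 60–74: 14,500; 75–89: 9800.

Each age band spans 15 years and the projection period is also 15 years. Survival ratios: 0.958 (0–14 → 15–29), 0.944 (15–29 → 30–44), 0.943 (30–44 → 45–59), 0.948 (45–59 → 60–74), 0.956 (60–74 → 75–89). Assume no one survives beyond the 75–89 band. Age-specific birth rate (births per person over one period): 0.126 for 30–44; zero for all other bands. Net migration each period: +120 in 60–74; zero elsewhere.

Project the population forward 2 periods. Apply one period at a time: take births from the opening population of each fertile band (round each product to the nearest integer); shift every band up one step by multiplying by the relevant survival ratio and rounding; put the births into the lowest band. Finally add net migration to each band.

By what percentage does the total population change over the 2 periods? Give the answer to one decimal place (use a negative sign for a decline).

-43.1

Let group 1 be 0–14 through group 6 = 75–89.
[period 1]
Births: 12700 * 0.126 = 1600
Group 2: 3500 * 0.958 = 3353
Group 3: 10500 * 0.944 = 9912
Group 4: 12700 * 0.943 = 11976
Group 5: 6400 * 0.948 = 6067
Group 6: 14500 * 0.956 = 13862
Net migration: Group 5 + 120 → 6187
Population now: 0–14=1600, 15–29=3353, 30–44=9912, 45–59=11976, 60–74=6187, 75–89=13862
[period 2]
Births: 9912 * 0.126 = 1249
Group 2: 1600 * 0.958 = 1533
Group 3: 3353 * 0.944 = 3165
Group 4: 9912 * 0.943 = 9347
Group 5: 11976 * 0.948 = 11353
Group 6: 6187 * 0.956 = 5915
Net migration: Group 5 + 120 → 11473
Population now: 0–14=1249, 15–29=1533, 30–44=3165, 45–59=9347, 60–74=11473, 75–89=5915
Total: 57400 → 32682; change = -24718; percentage change = -43.1%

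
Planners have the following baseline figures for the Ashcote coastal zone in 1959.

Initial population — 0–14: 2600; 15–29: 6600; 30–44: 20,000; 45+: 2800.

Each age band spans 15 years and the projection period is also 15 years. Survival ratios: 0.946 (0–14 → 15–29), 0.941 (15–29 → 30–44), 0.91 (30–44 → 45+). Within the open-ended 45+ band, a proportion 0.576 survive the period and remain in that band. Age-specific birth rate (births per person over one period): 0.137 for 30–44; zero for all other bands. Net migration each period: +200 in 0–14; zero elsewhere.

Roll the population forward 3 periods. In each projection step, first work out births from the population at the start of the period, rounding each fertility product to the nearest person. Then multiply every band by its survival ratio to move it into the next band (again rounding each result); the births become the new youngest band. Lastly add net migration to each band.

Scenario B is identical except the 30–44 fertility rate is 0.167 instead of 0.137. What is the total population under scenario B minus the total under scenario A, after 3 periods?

Let band 1 be 0–14 through band 4 = 45+.
— Period 1 —
Births: 20000 * 0.137 = 2740
Band 2: 2600 * 0.946 = 2460
Band 3: 6600 * 0.941 = 6211
Band 4: 20000 * 0.91 + 2800 * 0.576 = 18200 + 1613 = 19813
Net migration: Band 1 + 200 → 2940
Population now: 0–14=2940, 15–29=2460, 30–44=6211, 45+=19813
— Period 2 —
Births: 6211 * 0.137 = 851
Band 2: 2940 * 0.946 = 2781
Band 3: 2460 * 0.941 = 2315
Band 4: 6211 * 0.91 + 19813 * 0.576 = 5652 + 11412 = 17064
Net migration: Band 1 + 200 → 1051
Population now: 0–14=1051, 15–29=2781, 30–44=2315, 45+=17064
— Period 3 —
Births: 2315 * 0.137 = 317
Band 2: 1051 * 0.946 = 994
Band 3: 2781 * 0.941 = 2617
Band 4: 2315 * 0.91 + 17064 * 0.576 = 2107 + 9829 = 11936
Net migration: Band 1 + 200 → 517
Population now: 0–14=517, 15–29=994, 30–44=2617, 45+=11936
Scenario A total after 3 periods: 16064
Scenario B projection —
— Period 1 —
Births: 20000 * 0.167 = 3340
Band 2: 2600 * 0.946 = 2460
Band 3: 6600 * 0.941 = 6211
Band 4: 20000 * 0.91 + 2800 * 0.576 = 18200 + 1613 = 19813
Net migration: Band 1 + 200 → 3540
Population now: 0–14=3540, 15–29=2460, 30–44=6211, 45+=19813
— Period 2 —
Births: 6211 * 0.167 = 1037
Band 2: 3540 * 0.946 = 3349
Band 3: 2460 * 0.941 = 2315
Band 4: 6211 * 0.91 + 19813 * 0.576 = 5652 + 11412 = 17064
Net migration: Band 1 + 200 → 1237
Population now: 0–14=1237, 15–29=3349, 30–44=2315, 45+=17064
— Period 3 —
Births: 2315 * 0.167 = 387
Band 2: 1237 * 0.946 = 1170
Band 3: 3349 * 0.941 = 3151
Band 4: 2315 * 0.91 + 17064 * 0.576 = 2107 + 9829 = 11936
Net migration: Band 1 + 200 → 587
Population now: 0–14=587, 15–29=1170, 30–44=3151, 45+=11936
Scenario B total after 3 periods: 16844
Difference B − A = 16844 − 16064 = 780

780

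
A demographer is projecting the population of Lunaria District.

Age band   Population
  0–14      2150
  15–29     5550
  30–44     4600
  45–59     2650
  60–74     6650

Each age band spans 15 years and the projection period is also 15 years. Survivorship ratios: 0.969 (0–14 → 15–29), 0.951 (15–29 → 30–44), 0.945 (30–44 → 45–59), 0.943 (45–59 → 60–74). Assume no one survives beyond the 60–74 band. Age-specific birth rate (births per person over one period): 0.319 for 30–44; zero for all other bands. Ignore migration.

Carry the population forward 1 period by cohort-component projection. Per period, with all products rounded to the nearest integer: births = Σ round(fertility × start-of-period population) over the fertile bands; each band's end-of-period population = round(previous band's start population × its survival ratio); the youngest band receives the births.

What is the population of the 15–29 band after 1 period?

2083

[period 1]
Births: 4600 × 0.319 = 1467
15–29: 2150 × 0.969 = 2083
30–44: 5550 × 0.951 = 5278
45–59: 4600 × 0.945 = 4347
60–74: 2650 × 0.943 = 2499
Population now: 0–14=1467, 15–29=2083, 30–44=5278, 45–59=4347, 60–74=2499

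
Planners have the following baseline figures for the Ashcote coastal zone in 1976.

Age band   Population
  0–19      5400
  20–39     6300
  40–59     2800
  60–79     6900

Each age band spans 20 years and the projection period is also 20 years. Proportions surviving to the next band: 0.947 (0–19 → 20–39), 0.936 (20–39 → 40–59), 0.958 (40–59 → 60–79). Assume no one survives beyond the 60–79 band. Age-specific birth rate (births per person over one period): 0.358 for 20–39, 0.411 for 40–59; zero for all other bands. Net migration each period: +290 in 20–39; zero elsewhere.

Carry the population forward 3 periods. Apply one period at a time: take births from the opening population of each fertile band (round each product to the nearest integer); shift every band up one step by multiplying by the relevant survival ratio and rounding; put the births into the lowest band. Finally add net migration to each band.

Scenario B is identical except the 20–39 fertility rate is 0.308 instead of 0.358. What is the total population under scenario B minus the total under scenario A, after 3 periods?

-803

Period 1:
Births: 6300 × 0.358 = 2255, 2800 × 0.411 = 1151 ⇒ total 3406
20–39: 5400 × 0.947 = 5114
40–59: 6300 × 0.936 = 5897
60–79: 2800 × 0.958 = 2682
Net migration: 20–39 + 290 → 5404
Population now: 0–19=3406, 20–39=5404, 40–59=5897, 60–79=2682
Period 2:
Births: 5404 × 0.358 = 1935, 5897 × 0.411 = 2424 ⇒ total 4359
20–39: 3406 × 0.947 = 3225
40–59: 5404 × 0.936 = 5058
60–79: 5897 × 0.958 = 5649
Net migration: 20–39 + 290 → 3515
Population now: 0–19=4359, 20–39=3515, 40–59=5058, 60–79=5649
Period 3:
Births: 3515 × 0.358 = 1258, 5058 × 0.411 = 2079 ⇒ total 3337
20–39: 4359 × 0.947 = 4128
40–59: 3515 × 0.936 = 3290
60–79: 5058 × 0.958 = 4846
Net migration: 20–39 + 290 → 4418
Population now: 0–19=3337, 20–39=4418, 40–59=3290, 60–79=4846
Scenario A total after 3 periods: 15891
Scenario B projection —
Period 1:
Births: 6300 × 0.308 = 1940, 2800 × 0.411 = 1151 ⇒ total 3091
20–39: 5400 × 0.947 = 5114
40–59: 6300 × 0.936 = 5897
60–79: 2800 × 0.958 = 2682
Net migration: 20–39 + 290 → 5404
Population now: 0–19=3091, 20–39=5404, 40–59=5897, 60–79=2682
Period 2:
Births: 5404 × 0.308 = 1664, 5897 × 0.411 = 2424 ⇒ total 4088
20–39: 3091 × 0.947 = 2927
40–59: 5404 × 0.936 = 5058
60–79: 5897 × 0.958 = 5649
Net migration: 20–39 + 290 → 3217
Population now: 0–19=4088, 20–39=3217, 40–59=5058, 60–79=5649
Period 3:
Births: 3217 × 0.308 = 991, 5058 × 0.411 = 2079 ⇒ total 3070
20–39: 4088 × 0.947 = 3871
40–59: 3217 × 0.936 = 3011
60–79: 5058 × 0.958 = 4846
Net migration: 20–39 + 290 → 4161
Population now: 0–19=3070, 20–39=4161, 40–59=3011, 60–79=4846
Scenario B total after 3 periods: 15088
Difference B − A = 15088 − 15891 = -803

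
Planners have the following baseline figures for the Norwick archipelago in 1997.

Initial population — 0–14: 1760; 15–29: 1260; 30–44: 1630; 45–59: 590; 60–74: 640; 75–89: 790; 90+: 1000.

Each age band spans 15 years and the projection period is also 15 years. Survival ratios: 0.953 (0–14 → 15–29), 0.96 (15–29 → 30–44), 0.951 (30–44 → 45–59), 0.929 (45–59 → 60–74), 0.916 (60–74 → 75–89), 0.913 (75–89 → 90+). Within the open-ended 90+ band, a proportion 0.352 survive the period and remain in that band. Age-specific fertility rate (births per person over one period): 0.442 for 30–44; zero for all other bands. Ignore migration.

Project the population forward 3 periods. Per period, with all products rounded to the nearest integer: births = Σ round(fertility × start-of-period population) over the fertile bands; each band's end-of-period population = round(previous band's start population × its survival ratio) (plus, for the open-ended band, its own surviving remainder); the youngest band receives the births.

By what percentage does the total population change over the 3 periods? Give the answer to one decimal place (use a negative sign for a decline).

-14.2

— Period 1 —
Births: 1630 * 0.442 = 720
15–29: 1760 * 0.953 = 1677
30–44: 1260 * 0.96 = 1210
45–59: 1630 * 0.951 = 1550
60–74: 590 * 0.929 = 548
75–89: 640 * 0.916 = 586
90+: 790 * 0.913 + 1000 * 0.352 = 721 + 352 = 1073
Giving 720 / 1677 / 1210 / 1550 / 548 / 586 / 1073.
— Period 2 —
Births: 1210 * 0.442 = 535
15–29: 720 * 0.953 = 686
30–44: 1677 * 0.96 = 1610
45–59: 1210 * 0.951 = 1151
60–74: 1550 * 0.929 = 1440
75–89: 548 * 0.916 = 502
90+: 586 * 0.913 + 1073 * 0.352 = 535 + 378 = 913
Giving 535 / 686 / 1610 / 1151 / 1440 / 502 / 913.
— Period 3 —
Births: 1610 * 0.442 = 712
15–29: 535 * 0.953 = 510
30–44: 686 * 0.96 = 659
45–59: 1610 * 0.951 = 1531
60–74: 1151 * 0.929 = 1069
75–89: 1440 * 0.916 = 1319
90+: 502 * 0.913 + 913 * 0.352 = 458 + 321 = 779
Giving 712 / 510 / 659 / 1531 / 1069 / 1319 / 779.
Total: 7670 → 6579; change = -1091; percentage change = -14.2%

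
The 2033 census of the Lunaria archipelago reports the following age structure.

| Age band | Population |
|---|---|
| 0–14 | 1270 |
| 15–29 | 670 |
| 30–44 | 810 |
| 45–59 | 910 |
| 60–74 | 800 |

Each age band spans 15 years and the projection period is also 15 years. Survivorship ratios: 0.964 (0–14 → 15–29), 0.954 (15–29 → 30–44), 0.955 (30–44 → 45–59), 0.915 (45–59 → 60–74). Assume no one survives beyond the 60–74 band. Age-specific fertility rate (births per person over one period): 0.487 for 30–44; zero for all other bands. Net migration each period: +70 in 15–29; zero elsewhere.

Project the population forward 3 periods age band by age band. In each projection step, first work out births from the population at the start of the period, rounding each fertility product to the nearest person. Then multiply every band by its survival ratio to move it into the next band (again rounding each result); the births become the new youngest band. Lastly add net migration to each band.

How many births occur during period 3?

Call the groups 1 to 5, youngest first.
Period 1:
Births: 810 * 0.487 = 394
Group 2: 1270 * 0.964 = 1224
Group 3: 670 * 0.954 = 639
Group 4: 810 * 0.955 = 774
Group 5: 910 * 0.915 = 833
Net migration: Group 2 + 70 → 1294
Population now: 0–14=394, 15–29=1294, 30–44=639, 45–59=774, 60–74=833
Period 2:
Births: 639 * 0.487 = 311
Group 2: 394 * 0.964 = 380
Group 3: 1294 * 0.954 = 1234
Group 4: 639 * 0.955 = 610
Group 5: 774 * 0.915 = 708
Net migration: Group 2 + 70 → 450
Population now: 0–14=311, 15–29=450, 30–44=1234, 45–59=610, 60–74=708
Period 3:
Births: 1234 * 0.487 = 601
Group 2: 311 * 0.964 = 300
Group 3: 450 * 0.954 = 429
Group 4: 1234 * 0.955 = 1178
Group 5: 610 * 0.915 = 558
Net migration: Group 2 + 70 → 370
Population now: 0–14=601, 15–29=370, 30–44=429, 45–59=1178, 60–74=558

601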